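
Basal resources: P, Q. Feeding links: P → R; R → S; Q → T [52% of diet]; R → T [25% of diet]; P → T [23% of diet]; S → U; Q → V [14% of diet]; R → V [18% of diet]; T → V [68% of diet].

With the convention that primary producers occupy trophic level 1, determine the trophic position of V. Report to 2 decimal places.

R: 1 + 1 = 2
S: 1 + 2 = 3
T: 1 + (0.52×1 + 0.25×2 + 0.23×1) = 2.25
U: 1 + 3 = 4
V: 1 + (0.14×1 + 0.18×2 + 0.68×2.25) = 3.03

3.03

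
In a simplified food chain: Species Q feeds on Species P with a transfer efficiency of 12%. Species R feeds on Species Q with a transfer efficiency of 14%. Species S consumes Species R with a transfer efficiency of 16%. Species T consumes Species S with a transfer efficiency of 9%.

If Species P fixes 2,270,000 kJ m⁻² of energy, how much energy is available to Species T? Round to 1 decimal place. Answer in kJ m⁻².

549.2 kJ m⁻²

Species Q: 2270000 × 0.12 = 272400 kJ m⁻²
Species R: 272400 × 0.14 = 38136 kJ m⁻²
Species S: 38136 × 0.16 = 6101.76 kJ m⁻²
Species T: 6101.76 × 0.09 = 549.1584 kJ m⁻²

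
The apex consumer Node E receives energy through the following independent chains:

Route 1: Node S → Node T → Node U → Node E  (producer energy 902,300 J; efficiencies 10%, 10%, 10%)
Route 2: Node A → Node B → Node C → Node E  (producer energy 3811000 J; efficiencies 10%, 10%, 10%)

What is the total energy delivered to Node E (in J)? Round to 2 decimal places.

Route 1: 902300 × 0.1 × 0.1 × 0.1 = 902.3 J
Route 2: 3811000 × 0.1 × 0.1 × 0.1 = 3811 J
Total at Node E: 902.3 + 3811 = 4713.3 J

4713.30 J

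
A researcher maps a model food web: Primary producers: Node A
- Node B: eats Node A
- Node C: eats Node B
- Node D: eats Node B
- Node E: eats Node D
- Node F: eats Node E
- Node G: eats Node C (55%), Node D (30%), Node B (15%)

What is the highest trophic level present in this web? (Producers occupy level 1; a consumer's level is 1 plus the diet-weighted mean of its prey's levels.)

5

Node B: 1 + 1 = 2
Node C: 1 + 2 = 3
Node D: 1 + 2 = 3
Node E: 1 + 3 = 4
Node F: 1 + 4 = 5
Node G: 1 + (0.55×3 + 0.3×3 + 0.15×2) = 3.85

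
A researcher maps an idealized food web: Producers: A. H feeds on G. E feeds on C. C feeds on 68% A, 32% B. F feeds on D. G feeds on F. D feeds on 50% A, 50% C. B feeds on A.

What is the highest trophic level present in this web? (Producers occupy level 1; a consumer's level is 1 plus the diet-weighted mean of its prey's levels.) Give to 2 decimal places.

5.66

B: 1 + 1 = 2
C: 1 + (0.68×1 + 0.32×2) = 2.32
D: 1 + (0.5×1 + 0.5×2.32) = 2.66
E: 1 + 2.32 = 3.32
F: 1 + 2.66 = 3.66
G: 1 + 3.66 = 4.66
H: 1 + 4.66 = 5.66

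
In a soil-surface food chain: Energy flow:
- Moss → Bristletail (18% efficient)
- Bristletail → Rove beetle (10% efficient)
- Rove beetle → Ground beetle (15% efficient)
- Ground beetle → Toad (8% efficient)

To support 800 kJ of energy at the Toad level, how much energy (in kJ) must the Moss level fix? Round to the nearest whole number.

Cumulative transfer efficiency: 0.18 × 0.1 × 0.15 × 0.08 = 0.000216
Moss energy = 800 / 0.000216 = 3703704 kJ

3703704 kJ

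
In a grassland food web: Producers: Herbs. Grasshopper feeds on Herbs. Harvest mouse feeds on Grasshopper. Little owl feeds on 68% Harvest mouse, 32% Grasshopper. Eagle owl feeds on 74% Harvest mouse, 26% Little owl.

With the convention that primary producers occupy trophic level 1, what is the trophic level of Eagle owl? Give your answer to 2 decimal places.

Grasshopper: 1 + 1 = 2
Harvest mouse: 1 + 2 = 3
Little owl: 1 + (0.68×3 + 0.32×2) = 3.68
Eagle owl: 1 + (0.74×3 + 0.26×3.68) = 4.1768

4.18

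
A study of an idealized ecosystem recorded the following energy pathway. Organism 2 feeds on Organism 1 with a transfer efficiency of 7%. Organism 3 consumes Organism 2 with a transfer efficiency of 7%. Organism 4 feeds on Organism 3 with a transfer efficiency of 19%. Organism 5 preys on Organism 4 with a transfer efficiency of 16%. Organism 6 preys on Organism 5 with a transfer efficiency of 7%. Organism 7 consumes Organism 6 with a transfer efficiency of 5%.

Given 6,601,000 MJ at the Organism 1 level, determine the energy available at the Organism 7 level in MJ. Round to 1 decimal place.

Organism 2: 6601000 × 0.07 = 462070 MJ
Organism 3: 462070 × 0.07 = 32344.9 MJ
Organism 4: 32344.9 × 0.19 = 6145.531 MJ
Organism 5: 6145.531 × 0.16 = 983.28496 MJ
Organism 6: 983.28496 × 0.07 = 68.8299472 MJ
Organism 7: 68.8299472 × 0.05 = 3.44149736 MJ

3.4 MJ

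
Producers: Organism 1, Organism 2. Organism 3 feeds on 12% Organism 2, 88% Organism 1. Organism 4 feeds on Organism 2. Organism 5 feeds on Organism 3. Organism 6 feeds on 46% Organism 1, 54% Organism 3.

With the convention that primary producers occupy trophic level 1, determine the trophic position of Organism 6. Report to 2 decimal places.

Organism 3: 1 + (0.12×1 + 0.88×1) = 2
Organism 4: 1 + 1 = 2
Organism 5: 1 + 2 = 3
Organism 6: 1 + (0.46×1 + 0.54×2) = 2.54

2.54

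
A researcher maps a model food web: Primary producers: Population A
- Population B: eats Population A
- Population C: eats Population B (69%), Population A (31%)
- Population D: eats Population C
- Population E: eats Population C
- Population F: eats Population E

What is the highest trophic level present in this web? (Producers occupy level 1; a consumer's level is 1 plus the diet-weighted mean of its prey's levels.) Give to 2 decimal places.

4.69

Population B: 1 + 1 = 2
Population C: 1 + (0.69×2 + 0.31×1) = 2.69
Population D: 1 + 2.69 = 3.69
Population E: 1 + 2.69 = 3.69
Population F: 1 + 3.69 = 4.69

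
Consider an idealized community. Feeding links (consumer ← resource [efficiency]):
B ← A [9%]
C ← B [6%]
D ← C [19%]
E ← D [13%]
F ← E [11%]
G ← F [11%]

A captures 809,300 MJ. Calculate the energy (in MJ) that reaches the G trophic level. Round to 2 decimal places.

1.31 MJ

B: 809300 × 0.09 = 72837 MJ
C: 72837 × 0.06 = 4370.22 MJ
D: 4370.22 × 0.19 = 830.3418 MJ
E: 830.3418 × 0.13 = 107.944434 MJ
F: 107.944434 × 0.11 = 11.87388774 MJ
G: 11.87388774 × 0.11 = 1.3061276514 MJ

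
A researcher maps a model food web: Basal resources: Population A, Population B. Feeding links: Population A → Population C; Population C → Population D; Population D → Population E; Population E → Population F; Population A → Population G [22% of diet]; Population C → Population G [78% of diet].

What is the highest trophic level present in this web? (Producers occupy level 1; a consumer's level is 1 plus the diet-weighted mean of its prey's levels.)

Population C: 1 + 1 = 2
Population D: 1 + 2 = 3
Population E: 1 + 3 = 4
Population F: 1 + 4 = 5
Population G: 1 + (0.22×1 + 0.78×2) = 2.78

5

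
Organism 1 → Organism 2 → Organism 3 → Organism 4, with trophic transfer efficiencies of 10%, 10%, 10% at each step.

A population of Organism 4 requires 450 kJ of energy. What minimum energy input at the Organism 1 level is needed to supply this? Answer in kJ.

450000 kJ

Cumulative transfer efficiency: 0.1 × 0.1 × 0.1 = 0.001
Organism 1 energy = 450 / 0.001 = 450000 kJ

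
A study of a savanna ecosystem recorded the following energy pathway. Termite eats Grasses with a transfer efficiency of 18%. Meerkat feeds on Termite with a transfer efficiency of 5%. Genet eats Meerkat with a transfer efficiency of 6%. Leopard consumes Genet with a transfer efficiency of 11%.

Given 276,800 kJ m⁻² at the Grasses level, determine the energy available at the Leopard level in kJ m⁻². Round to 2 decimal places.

Termite: 276800 × 0.18 = 49824 kJ m⁻²
Meerkat: 49824 × 0.05 = 2491.2 kJ m⁻²
Genet: 2491.2 × 0.06 = 149.472 kJ m⁻²
Leopard: 149.472 × 0.11 = 16.44192 kJ m⁻²

16.44 kJ m⁻²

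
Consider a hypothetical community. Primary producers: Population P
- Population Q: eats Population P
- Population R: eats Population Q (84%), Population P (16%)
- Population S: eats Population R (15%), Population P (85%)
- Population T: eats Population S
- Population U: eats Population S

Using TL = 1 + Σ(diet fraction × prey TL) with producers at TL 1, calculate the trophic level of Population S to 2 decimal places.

Population Q: 1 + 1 = 2
Population R: 1 + (0.84×2 + 0.16×1) = 2.84
Population S: 1 + (0.15×2.84 + 0.85×1) = 2.276
Population T: 1 + 2.276 = 3.276
Population U: 1 + 2.276 = 3.276

2.28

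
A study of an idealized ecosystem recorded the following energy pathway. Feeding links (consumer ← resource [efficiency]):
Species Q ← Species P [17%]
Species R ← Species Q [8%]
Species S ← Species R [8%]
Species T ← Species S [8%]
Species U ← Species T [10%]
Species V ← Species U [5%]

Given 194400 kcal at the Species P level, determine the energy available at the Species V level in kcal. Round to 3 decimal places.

Species Q: 194400 × 0.17 = 33048 kcal
Species R: 33048 × 0.08 = 2643.84 kcal
Species S: 2643.84 × 0.08 = 211.5072 kcal
Species T: 211.5072 × 0.08 = 16.920576 kcal
Species U: 16.920576 × 0.1 = 1.6920576 kcal
Species V: 1.6920576 × 0.05 = 0.08460288 kcal

0.085 kcal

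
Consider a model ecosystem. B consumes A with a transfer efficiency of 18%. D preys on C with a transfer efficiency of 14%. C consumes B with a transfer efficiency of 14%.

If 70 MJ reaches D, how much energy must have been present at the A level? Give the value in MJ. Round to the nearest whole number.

Cumulative transfer efficiency: 0.18 × 0.14 × 0.14 = 0.003528
A energy = 70 / 0.003528 = 19841 MJ

19841 MJ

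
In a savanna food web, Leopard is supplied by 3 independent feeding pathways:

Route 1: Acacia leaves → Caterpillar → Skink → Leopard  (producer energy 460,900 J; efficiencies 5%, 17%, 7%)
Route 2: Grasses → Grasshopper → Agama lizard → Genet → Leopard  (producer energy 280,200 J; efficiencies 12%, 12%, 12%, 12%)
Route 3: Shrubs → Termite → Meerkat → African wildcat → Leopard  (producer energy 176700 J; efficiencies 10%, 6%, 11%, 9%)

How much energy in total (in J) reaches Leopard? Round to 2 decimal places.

Route 1: 460900 × 0.05 × 0.17 × 0.07 = 274.2355 J
Route 2: 280200 × 0.12 × 0.12 × 0.12 × 0.12 = 58.102272 J
Route 3: 176700 × 0.1 × 0.06 × 0.11 × 0.09 = 10.49598 J
Total at Leopard: 274.2355 + 58.102272 + 10.49598 = 342.833752 J

342.83 J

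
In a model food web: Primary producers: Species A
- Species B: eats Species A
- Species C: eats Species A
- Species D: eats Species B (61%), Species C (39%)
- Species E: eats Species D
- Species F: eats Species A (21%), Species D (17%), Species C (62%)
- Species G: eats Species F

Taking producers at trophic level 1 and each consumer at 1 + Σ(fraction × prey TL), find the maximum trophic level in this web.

4

Species B: 1 + 1 = 2
Species C: 1 + 1 = 2
Species D: 1 + (0.61×2 + 0.39×2) = 3
Species E: 1 + 3 = 4
Species F: 1 + (0.21×1 + 0.17×3 + 0.62×2) = 2.96
Species G: 1 + 2.96 = 3.96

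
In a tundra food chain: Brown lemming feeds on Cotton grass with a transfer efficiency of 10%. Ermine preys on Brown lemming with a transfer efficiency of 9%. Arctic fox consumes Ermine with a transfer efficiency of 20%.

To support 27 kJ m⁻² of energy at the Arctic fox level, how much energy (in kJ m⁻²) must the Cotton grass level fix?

Cumulative transfer efficiency: 0.1 × 0.09 × 0.2 = 0.0018
Cotton grass energy = 27 / 0.0018 = 15000 kJ m⁻²

15000 kJ m⁻²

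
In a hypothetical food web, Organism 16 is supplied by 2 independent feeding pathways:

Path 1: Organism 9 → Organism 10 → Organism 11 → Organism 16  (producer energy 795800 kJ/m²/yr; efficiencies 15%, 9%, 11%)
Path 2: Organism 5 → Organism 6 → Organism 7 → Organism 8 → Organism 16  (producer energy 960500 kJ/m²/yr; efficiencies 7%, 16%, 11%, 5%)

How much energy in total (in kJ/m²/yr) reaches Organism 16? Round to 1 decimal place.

Path 1: 795800 × 0.15 × 0.09 × 0.11 = 1181.763 kJ/m²/yr
Path 2: 960500 × 0.07 × 0.16 × 0.11 × 0.05 = 59.1668 kJ/m²/yr
Total at Organism 16: 1181.763 + 59.1668 = 1240.9298 kJ/m²/yr

1240.9 kJ/m²/yr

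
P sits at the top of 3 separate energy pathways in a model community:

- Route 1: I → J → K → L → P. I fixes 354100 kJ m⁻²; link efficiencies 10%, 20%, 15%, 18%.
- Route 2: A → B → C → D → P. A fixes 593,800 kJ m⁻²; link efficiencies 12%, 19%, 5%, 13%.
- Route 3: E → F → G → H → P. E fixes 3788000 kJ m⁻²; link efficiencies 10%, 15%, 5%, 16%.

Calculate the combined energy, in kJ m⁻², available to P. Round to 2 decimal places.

733.78 kJ m⁻²

Route 1: 354100 × 0.1 × 0.2 × 0.15 × 0.18 = 191.214 kJ m⁻²
Route 2: 593800 × 0.12 × 0.19 × 0.05 × 0.13 = 88.00116 kJ m⁻²
Route 3: 3788000 × 0.1 × 0.15 × 0.05 × 0.16 = 454.56 kJ m⁻²
Total at P: 191.214 + 88.00116 + 454.56 = 733.77516 kJ m⁻²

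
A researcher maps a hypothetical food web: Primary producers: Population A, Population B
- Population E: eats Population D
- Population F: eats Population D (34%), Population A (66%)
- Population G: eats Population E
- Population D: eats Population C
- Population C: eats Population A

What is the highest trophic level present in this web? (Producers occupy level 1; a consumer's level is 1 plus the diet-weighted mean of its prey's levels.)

5

Population C: 1 + 1 = 2
Population D: 1 + 2 = 3
Population E: 1 + 3 = 4
Population F: 1 + (0.34×3 + 0.66×1) = 2.68
Population G: 1 + 4 = 5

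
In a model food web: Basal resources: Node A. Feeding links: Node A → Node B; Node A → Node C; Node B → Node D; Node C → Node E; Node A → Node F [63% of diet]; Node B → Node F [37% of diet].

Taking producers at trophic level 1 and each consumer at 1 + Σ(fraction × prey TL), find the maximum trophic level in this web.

3

Node B: 1 + 1 = 2
Node C: 1 + 1 = 2
Node D: 1 + 2 = 3
Node E: 1 + 2 = 3
Node F: 1 + (0.63×1 + 0.37×2) = 2.37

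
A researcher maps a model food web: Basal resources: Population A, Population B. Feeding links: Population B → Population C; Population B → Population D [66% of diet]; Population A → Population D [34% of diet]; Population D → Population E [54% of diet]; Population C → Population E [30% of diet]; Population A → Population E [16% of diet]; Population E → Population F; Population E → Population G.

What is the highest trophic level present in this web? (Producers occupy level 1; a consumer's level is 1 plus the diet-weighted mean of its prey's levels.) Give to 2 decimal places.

3.84

Population C: 1 + 1 = 2
Population D: 1 + (0.66×1 + 0.34×1) = 2
Population E: 1 + (0.54×2 + 0.3×2 + 0.16×1) = 2.84
Population F: 1 + 2.84 = 3.84
Population G: 1 + 2.84 = 3.84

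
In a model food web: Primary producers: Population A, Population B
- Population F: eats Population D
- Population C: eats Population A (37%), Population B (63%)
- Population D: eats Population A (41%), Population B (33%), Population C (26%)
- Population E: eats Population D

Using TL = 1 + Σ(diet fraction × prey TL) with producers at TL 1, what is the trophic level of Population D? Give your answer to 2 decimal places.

Population C: 1 + (0.37×1 + 0.63×1) = 2
Population D: 1 + (0.41×1 + 0.33×1 + 0.26×2) = 2.26
Population E: 1 + 2.26 = 3.26
Population F: 1 + 2.26 = 3.26

2.26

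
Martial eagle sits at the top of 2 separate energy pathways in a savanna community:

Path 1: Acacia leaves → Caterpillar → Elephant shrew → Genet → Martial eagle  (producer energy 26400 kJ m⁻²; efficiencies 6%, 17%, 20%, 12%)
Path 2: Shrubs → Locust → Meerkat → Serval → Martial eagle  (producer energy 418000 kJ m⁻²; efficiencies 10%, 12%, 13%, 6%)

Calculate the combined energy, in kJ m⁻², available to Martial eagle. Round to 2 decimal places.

Path 1: 26400 × 0.06 × 0.17 × 0.2 × 0.12 = 6.46272 kJ m⁻²
Path 2: 418000 × 0.1 × 0.12 × 0.13 × 0.06 = 39.1248 kJ m⁻²
Total at Martial eagle: 6.46272 + 39.1248 = 45.58752 kJ m⁻²

45.59 kJ m⁻²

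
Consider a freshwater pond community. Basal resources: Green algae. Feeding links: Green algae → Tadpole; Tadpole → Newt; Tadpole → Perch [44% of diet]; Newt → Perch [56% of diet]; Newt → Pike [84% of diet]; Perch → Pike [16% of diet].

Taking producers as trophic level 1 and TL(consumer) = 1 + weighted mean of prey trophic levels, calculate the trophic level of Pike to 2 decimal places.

4.09

Tadpole: 1 + 1 = 2
Newt: 1 + 2 = 3
Perch: 1 + (0.44×2 + 0.56×3) = 3.56
Pike: 1 + (0.84×3 + 0.16×3.56) = 4.0896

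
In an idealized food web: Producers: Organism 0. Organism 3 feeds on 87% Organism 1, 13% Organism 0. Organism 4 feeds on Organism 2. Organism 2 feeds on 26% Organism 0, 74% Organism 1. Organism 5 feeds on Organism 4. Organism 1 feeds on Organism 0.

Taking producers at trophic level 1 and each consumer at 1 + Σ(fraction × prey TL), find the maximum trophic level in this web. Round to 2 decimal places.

Organism 1: 1 + 1 = 2
Organism 2: 1 + (0.26×1 + 0.74×2) = 2.74
Organism 3: 1 + (0.87×2 + 0.13×1) = 2.87
Organism 4: 1 + 2.74 = 3.74
Organism 5: 1 + 3.74 = 4.74

4.74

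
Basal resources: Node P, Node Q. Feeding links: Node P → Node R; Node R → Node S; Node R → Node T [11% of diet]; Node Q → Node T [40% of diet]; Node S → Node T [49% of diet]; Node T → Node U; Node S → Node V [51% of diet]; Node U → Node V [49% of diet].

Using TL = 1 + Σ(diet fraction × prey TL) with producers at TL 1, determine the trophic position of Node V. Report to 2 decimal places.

Node R: 1 + 1 = 2
Node S: 1 + 2 = 3
Node T: 1 + (0.11×2 + 0.4×1 + 0.49×3) = 3.09
Node U: 1 + 3.09 = 4.09
Node V: 1 + (0.51×3 + 0.49×4.09) = 4.5341

4.53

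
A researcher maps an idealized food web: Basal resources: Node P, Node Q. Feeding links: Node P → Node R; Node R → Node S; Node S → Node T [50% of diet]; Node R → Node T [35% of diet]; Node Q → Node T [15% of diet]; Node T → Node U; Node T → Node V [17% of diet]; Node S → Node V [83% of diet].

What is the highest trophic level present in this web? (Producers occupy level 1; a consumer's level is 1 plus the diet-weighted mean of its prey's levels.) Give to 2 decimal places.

4.35

Node R: 1 + 1 = 2
Node S: 1 + 2 = 3
Node T: 1 + (0.5×3 + 0.35×2 + 0.15×1) = 3.35
Node U: 1 + 3.35 = 4.35
Node V: 1 + (0.17×3.35 + 0.83×3) = 4.0595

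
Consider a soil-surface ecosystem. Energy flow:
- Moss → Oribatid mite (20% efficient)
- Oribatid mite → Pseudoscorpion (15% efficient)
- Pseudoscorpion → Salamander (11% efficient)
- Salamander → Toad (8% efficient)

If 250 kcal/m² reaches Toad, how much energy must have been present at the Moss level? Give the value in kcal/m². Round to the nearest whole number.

946970 kcal/m²

Cumulative transfer efficiency: 0.2 × 0.15 × 0.11 × 0.08 = 0.000264
Moss energy = 250 / 0.000264 = 946970 kcal/m²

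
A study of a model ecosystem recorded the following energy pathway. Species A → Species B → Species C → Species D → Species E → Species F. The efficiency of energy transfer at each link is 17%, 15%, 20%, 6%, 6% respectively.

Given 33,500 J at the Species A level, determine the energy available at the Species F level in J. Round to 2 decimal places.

Species B: 33500 × 0.17 = 5695 J
Species C: 5695 × 0.15 = 854.25 J
Species D: 854.25 × 0.2 = 170.85 J
Species E: 170.85 × 0.06 = 10.251 J
Species F: 10.251 × 0.06 = 0.61506 J

0.62 J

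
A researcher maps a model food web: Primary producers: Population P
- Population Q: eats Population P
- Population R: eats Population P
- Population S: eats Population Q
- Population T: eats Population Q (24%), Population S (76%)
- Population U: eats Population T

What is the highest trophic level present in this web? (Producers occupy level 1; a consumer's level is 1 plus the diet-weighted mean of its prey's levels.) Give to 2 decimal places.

Population Q: 1 + 1 = 2
Population R: 1 + 1 = 2
Population S: 1 + 2 = 3
Population T: 1 + (0.24×2 + 0.76×3) = 3.76
Population U: 1 + 3.76 = 4.76

4.76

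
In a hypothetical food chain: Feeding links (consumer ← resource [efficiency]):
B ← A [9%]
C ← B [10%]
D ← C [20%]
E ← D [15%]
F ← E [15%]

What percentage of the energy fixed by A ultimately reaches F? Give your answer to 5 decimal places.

0.00405%

Product of link efficiencies: 0.09 × 0.1 × 0.2 × 0.15 × 0.15 = 0.0000405
As a percentage: 0.0000405 × 100 = 0.00405%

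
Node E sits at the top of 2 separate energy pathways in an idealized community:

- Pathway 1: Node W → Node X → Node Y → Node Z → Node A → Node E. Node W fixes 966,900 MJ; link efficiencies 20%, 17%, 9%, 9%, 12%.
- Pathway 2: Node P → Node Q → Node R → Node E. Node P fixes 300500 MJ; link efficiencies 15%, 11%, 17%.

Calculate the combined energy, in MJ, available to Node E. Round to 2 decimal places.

Pathway 1: 966900 × 0.2 × 0.17 × 0.09 × 0.09 × 0.12 = 31.9541112 MJ
Pathway 2: 300500 × 0.15 × 0.11 × 0.17 = 842.9025 MJ
Total at Node E: 31.9541112 + 842.9025 = 874.8566112 MJ

874.86 MJ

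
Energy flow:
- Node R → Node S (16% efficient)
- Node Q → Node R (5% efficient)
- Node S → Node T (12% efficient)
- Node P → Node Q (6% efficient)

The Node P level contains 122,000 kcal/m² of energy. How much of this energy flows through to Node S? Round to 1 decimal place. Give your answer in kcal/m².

58.6 kcal/m²

Node Q: 122000 × 0.06 = 7320 kcal/m²
Node R: 7320 × 0.05 = 366 kcal/m²
Node S: 366 × 0.16 = 58.56 kcal/m²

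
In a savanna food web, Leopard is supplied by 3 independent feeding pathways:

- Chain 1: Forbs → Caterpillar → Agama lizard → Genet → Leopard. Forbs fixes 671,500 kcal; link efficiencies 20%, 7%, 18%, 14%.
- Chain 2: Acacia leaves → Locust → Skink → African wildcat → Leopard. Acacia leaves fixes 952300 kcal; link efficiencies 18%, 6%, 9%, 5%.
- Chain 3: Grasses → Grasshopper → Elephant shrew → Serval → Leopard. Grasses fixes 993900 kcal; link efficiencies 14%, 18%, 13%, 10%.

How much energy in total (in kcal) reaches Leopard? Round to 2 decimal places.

608.79 kcal

Chain 1: 671500 × 0.2 × 0.07 × 0.18 × 0.14 = 236.9052 kcal
Chain 2: 952300 × 0.18 × 0.06 × 0.09 × 0.05 = 46.28178 kcal
Chain 3: 993900 × 0.14 × 0.18 × 0.13 × 0.1 = 325.60164 kcal
Total at Leopard: 236.9052 + 46.28178 + 325.60164 = 608.78862 kcal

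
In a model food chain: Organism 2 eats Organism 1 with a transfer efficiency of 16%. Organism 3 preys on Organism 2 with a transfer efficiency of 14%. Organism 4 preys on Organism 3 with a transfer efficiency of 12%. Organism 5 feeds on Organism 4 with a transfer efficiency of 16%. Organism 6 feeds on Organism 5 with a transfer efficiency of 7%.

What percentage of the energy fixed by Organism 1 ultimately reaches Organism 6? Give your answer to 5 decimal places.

0.00301%

Product of link efficiencies: 0.16 × 0.14 × 0.12 × 0.16 × 0.07 = 0.0000301056
As a percentage: 0.0000301056 × 100 = 0.00301%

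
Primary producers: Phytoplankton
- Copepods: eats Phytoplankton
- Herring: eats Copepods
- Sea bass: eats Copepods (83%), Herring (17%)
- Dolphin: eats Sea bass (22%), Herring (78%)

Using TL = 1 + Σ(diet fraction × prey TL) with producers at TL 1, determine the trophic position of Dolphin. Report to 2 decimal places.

Copepods: 1 + 1 = 2
Herring: 1 + 2 = 3
Sea bass: 1 + (0.83×2 + 0.17×3) = 3.17
Dolphin: 1 + (0.22×3.17 + 0.78×3) = 4.0374

4.04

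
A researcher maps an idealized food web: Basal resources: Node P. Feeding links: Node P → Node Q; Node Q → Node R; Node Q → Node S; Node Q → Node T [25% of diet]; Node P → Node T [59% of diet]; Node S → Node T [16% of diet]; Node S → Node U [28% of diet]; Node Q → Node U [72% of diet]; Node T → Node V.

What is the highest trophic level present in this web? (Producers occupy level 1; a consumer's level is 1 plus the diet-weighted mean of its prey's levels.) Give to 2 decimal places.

3.57

Node Q: 1 + 1 = 2
Node R: 1 + 2 = 3
Node S: 1 + 2 = 3
Node T: 1 + (0.25×2 + 0.59×1 + 0.16×3) = 2.57
Node U: 1 + (0.28×3 + 0.72×2) = 3.28
Node V: 1 + 2.57 = 3.57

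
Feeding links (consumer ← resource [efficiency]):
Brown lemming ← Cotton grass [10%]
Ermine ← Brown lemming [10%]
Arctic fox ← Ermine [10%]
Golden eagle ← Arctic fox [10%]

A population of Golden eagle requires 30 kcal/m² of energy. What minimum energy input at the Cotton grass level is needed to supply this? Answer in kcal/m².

Cumulative transfer efficiency: 0.1 × 0.1 × 0.1 × 0.1 = 0.0001
Cotton grass energy = 30 / 0.0001 = 300000 kcal/m²

300000 kcal/m²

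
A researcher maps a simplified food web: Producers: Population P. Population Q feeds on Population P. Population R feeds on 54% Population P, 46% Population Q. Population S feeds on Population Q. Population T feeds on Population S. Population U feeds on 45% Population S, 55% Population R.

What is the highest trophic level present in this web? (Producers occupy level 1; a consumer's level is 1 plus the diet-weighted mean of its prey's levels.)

4

Population Q: 1 + 1 = 2
Population R: 1 + (0.54×1 + 0.46×2) = 2.46
Population S: 1 + 2 = 3
Population T: 1 + 3 = 4
Population U: 1 + (0.45×3 + 0.55×2.46) = 3.703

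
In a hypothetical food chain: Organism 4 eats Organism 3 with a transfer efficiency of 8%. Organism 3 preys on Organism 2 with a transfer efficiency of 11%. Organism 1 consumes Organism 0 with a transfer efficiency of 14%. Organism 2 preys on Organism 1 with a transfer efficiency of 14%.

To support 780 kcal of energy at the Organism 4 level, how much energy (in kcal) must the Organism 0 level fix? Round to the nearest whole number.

Cumulative transfer efficiency: 0.14 × 0.14 × 0.11 × 0.08 = 0.00017248
Organism 0 energy = 780 / 0.00017248 = 4522263 kcal

4522263 kcal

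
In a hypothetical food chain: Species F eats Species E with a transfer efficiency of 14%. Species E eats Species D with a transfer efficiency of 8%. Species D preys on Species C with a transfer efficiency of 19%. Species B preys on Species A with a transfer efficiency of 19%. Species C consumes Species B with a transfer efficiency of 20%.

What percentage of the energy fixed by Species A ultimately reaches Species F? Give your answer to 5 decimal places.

Product of link efficiencies: 0.19 × 0.2 × 0.19 × 0.08 × 0.14 = 0.000080864
As a percentage: 0.000080864 × 100 = 0.00809%

0.00809%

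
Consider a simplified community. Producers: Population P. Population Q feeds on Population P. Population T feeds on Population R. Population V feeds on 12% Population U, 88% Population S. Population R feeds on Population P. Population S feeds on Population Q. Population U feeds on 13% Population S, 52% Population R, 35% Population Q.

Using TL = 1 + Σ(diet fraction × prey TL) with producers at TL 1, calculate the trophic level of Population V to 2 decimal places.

4.02

Population Q: 1 + 1 = 2
Population R: 1 + 1 = 2
Population S: 1 + 2 = 3
Population T: 1 + 2 = 3
Population U: 1 + (0.13×3 + 0.52×2 + 0.35×2) = 3.13
Population V: 1 + (0.12×3.13 + 0.88×3) = 4.0156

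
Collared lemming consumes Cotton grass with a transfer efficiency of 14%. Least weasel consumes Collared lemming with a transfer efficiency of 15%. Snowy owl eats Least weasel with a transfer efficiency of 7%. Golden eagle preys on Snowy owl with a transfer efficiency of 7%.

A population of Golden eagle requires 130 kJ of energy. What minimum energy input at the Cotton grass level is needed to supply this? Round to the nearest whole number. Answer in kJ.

1263362 kJ

Cumulative transfer efficiency: 0.14 × 0.15 × 0.07 × 0.07 = 0.0001029
Cotton grass energy = 130 / 0.0001029 = 1263362 kJ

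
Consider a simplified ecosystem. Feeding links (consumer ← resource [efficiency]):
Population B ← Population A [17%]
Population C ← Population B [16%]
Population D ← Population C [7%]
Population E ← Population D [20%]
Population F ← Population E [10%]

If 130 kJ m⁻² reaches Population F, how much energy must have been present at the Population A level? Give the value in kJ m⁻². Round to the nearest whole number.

Cumulative transfer efficiency: 0.17 × 0.16 × 0.07 × 0.2 × 0.1 = 0.00003808
Population A energy = 130 / 0.00003808 = 3413866 kJ m⁻²

3413866 kJ m⁻²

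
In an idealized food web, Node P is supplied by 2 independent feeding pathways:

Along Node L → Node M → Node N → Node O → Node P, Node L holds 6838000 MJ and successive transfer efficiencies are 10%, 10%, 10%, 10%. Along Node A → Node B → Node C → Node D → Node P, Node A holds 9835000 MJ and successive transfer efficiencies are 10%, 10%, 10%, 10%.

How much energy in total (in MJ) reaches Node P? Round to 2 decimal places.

1667.30 MJ

Via Node L: 6838000 × 0.1 × 0.1 × 0.1 × 0.1 = 683.8 MJ
Via Node A: 9835000 × 0.1 × 0.1 × 0.1 × 0.1 = 983.5 MJ
Total at Node P: 683.8 + 983.5 = 1667.3 MJ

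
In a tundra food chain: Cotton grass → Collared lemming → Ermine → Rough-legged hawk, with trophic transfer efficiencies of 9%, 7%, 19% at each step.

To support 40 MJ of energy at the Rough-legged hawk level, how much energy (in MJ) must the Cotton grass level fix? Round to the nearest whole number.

33417 MJ

Cumulative transfer efficiency: 0.09 × 0.07 × 0.19 = 0.001197
Cotton grass energy = 40 / 0.001197 = 33417 MJ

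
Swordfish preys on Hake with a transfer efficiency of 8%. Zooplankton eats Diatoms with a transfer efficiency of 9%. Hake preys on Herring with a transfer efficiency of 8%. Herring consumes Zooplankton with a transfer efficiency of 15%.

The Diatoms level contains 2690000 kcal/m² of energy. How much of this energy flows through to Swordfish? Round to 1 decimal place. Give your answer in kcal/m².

Zooplankton: 2690000 × 0.09 = 242100 kcal/m²
Herring: 242100 × 0.15 = 36315 kcal/m²
Hake: 36315 × 0.08 = 2905.2 kcal/m²
Swordfish: 2905.2 × 0.08 = 232.416 kcal/m²

232.4 kcal/m²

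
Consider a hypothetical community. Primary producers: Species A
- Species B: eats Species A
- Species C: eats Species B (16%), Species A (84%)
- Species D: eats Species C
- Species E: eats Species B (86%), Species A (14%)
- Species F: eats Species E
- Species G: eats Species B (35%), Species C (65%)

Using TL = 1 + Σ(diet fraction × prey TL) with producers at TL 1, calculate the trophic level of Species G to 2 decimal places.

3.10

Species B: 1 + 1 = 2
Species C: 1 + (0.16×2 + 0.84×1) = 2.16
Species D: 1 + 2.16 = 3.16
Species E: 1 + (0.86×2 + 0.14×1) = 2.86
Species F: 1 + 2.86 = 3.86
Species G: 1 + (0.35×2 + 0.65×2.16) = 3.104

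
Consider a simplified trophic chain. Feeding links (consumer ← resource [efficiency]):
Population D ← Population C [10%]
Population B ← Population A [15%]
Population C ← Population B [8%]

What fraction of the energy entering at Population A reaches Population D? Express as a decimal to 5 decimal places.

Product of link efficiencies: 0.15 × 0.08 × 0.1 = 0.0012

0.00120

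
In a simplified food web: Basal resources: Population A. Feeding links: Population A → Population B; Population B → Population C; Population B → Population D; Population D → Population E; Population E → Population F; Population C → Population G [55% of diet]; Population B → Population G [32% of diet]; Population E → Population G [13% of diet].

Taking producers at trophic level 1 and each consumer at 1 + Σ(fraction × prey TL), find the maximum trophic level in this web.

5

Population B: 1 + 1 = 2
Population C: 1 + 2 = 3
Population D: 1 + 2 = 3
Population E: 1 + 3 = 4
Population F: 1 + 4 = 5
Population G: 1 + (0.55×3 + 0.32×2 + 0.13×4) = 3.81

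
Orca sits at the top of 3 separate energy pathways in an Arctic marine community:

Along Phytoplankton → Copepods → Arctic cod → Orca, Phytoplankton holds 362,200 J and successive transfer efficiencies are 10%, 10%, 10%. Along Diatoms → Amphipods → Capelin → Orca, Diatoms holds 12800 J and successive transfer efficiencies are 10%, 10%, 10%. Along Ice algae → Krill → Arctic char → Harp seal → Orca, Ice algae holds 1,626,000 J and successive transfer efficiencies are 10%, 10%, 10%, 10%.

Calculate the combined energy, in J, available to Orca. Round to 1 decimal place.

537.6 J

Via Phytoplankton: 362200 × 0.1 × 0.1 × 0.1 = 362.2 J
Via Diatoms: 12800 × 0.1 × 0.1 × 0.1 = 12.8 J
Via Ice algae: 1626000 × 0.1 × 0.1 × 0.1 × 0.1 = 162.6 J
Total at Orca: 362.2 + 12.8 + 162.6 = 537.6 J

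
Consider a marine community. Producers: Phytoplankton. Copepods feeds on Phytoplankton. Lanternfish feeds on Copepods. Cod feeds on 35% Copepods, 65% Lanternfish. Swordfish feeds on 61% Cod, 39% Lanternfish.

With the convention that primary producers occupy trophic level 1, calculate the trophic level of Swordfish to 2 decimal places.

Copepods: 1 + 1 = 2
Lanternfish: 1 + 2 = 3
Cod: 1 + (0.35×2 + 0.65×3) = 3.65
Swordfish: 1 + (0.61×3.65 + 0.39×3) = 4.3965

4.40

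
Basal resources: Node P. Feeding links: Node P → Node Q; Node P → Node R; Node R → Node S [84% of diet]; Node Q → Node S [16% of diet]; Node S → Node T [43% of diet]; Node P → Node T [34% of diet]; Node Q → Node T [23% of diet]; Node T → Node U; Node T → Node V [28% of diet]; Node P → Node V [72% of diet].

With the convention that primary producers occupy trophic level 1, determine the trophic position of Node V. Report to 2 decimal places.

Node Q: 1 + 1 = 2
Node R: 1 + 1 = 2
Node S: 1 + (0.84×2 + 0.16×2) = 3
Node T: 1 + (0.43×3 + 0.34×1 + 0.23×2) = 3.09
Node U: 1 + 3.09 = 4.09
Node V: 1 + (0.28×3.09 + 0.72×1) = 2.5852

2.59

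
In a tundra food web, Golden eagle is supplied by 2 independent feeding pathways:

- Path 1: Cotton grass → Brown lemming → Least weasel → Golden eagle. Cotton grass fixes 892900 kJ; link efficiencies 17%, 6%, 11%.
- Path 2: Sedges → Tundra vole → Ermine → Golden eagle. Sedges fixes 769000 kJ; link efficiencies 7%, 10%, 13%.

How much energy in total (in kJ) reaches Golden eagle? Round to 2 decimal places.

1701.62 kJ

Path 1: 892900 × 0.17 × 0.06 × 0.11 = 1001.8338 kJ
Path 2: 769000 × 0.07 × 0.1 × 0.13 = 699.79 kJ
Total at Golden eagle: 1001.8338 + 699.79 = 1701.6238 kJ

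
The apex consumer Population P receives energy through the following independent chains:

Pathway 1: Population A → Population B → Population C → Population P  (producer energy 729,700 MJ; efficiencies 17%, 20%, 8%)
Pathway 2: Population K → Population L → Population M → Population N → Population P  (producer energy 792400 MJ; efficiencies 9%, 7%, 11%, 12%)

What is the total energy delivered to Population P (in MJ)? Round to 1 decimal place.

Pathway 1: 729700 × 0.17 × 0.2 × 0.08 = 1984.784 MJ
Pathway 2: 792400 × 0.09 × 0.07 × 0.11 × 0.12 = 65.895984 MJ
Total at Population P: 1984.784 + 65.895984 = 2050.679984 MJ

2050.7 MJ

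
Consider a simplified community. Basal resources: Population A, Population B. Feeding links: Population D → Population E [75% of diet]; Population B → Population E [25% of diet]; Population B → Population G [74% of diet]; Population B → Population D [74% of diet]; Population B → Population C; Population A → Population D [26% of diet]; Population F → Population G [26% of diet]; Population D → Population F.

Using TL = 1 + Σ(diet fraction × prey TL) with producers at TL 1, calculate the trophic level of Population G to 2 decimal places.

Population C: 1 + 1 = 2
Population D: 1 + (0.26×1 + 0.74×1) = 2
Population E: 1 + (0.75×2 + 0.25×1) = 2.75
Population F: 1 + 2 = 3
Population G: 1 + (0.74×1 + 0.26×3) = 2.52

2.52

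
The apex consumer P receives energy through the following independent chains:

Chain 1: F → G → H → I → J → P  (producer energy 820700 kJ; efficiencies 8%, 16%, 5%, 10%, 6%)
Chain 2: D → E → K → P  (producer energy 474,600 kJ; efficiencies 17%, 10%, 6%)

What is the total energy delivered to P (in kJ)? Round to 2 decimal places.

487.24 kJ

Chain 1: 820700 × 0.08 × 0.16 × 0.05 × 0.1 × 0.06 = 3.151488 kJ
Chain 2: 474600 × 0.17 × 0.1 × 0.06 = 484.092 kJ
Total at P: 3.151488 + 484.092 = 487.243488 kJ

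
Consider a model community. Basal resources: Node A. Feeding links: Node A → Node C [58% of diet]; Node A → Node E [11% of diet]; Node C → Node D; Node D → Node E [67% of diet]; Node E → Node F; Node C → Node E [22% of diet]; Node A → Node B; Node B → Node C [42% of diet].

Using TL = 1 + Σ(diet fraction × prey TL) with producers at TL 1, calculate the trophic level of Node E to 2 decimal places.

3.93

Node B: 1 + 1 = 2
Node C: 1 + (0.58×1 + 0.42×2) = 2.42
Node D: 1 + 2.42 = 3.42
Node E: 1 + (0.11×1 + 0.67×3.42 + 0.22×2.42) = 3.9338
Node F: 1 + 3.9338 = 4.9338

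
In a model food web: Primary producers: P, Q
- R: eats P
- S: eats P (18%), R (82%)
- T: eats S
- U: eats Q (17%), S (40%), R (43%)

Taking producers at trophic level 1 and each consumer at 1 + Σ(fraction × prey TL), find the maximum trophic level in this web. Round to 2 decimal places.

R: 1 + 1 = 2
S: 1 + (0.18×1 + 0.82×2) = 2.82
T: 1 + 2.82 = 3.82
U: 1 + (0.17×1 + 0.4×2.82 + 0.43×2) = 3.158

3.82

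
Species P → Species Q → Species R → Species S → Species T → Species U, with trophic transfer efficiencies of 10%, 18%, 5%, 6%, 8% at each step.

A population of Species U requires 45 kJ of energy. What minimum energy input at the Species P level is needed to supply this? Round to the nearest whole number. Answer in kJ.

Cumulative transfer efficiency: 0.1 × 0.18 × 0.05 × 0.06 × 0.08 = 0.00000432
Species P energy = 45 / 0.00000432 = 10416667 kJ

10416667 kJ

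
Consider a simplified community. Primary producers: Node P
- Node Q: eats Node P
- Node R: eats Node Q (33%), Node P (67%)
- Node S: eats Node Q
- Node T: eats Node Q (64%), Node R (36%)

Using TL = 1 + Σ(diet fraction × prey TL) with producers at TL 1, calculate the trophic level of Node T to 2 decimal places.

3.12

Node Q: 1 + 1 = 2
Node R: 1 + (0.33×2 + 0.67×1) = 2.33
Node S: 1 + 2 = 3
Node T: 1 + (0.64×2 + 0.36×2.33) = 3.1188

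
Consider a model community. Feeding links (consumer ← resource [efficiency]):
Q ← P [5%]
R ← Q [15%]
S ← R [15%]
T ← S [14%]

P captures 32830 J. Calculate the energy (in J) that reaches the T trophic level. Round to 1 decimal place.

Q: 32830 × 0.05 = 1641.5 J
R: 1641.5 × 0.15 = 246.225 J
S: 246.225 × 0.15 = 36.93375 J
T: 36.93375 × 0.14 = 5.170725 J

5.2 J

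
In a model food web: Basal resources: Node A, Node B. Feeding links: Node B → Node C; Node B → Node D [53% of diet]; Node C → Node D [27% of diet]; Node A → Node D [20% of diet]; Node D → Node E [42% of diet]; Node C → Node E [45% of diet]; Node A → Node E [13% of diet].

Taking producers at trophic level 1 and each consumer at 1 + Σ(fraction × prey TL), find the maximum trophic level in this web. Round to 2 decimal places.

Node C: 1 + 1 = 2
Node D: 1 + (0.53×1 + 0.27×2 + 0.2×1) = 2.27
Node E: 1 + (0.42×2.27 + 0.45×2 + 0.13×1) = 2.9834

2.98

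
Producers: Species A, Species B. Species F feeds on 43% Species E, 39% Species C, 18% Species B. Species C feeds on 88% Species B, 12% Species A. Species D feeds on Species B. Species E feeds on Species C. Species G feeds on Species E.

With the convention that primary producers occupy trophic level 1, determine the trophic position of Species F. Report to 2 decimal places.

Species C: 1 + (0.88×1 + 0.12×1) = 2
Species D: 1 + 1 = 2
Species E: 1 + 2 = 3
Species F: 1 + (0.43×3 + 0.39×2 + 0.18×1) = 3.25
Species G: 1 + 3 = 4

3.25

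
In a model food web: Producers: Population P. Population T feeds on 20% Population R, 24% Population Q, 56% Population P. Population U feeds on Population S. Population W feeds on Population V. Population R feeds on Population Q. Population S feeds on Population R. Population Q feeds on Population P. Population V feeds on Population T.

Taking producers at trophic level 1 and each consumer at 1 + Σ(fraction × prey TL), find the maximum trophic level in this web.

5

Population Q: 1 + 1 = 2
Population R: 1 + 2 = 3
Population S: 1 + 3 = 4
Population T: 1 + (0.2×3 + 0.24×2 + 0.56×1) = 2.64
Population U: 1 + 4 = 5
Population V: 1 + 2.64 = 3.64
Population W: 1 + 3.64 = 4.64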